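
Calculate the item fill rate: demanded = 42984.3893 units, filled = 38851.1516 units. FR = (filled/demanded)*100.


FR = 38851.1516 / 42984.3893 * 100 = 90.3843

90.3843%


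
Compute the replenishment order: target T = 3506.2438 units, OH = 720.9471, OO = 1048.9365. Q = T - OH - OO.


Inventory position = OH + OO = 720.9471 + 1048.9365 = 1769.8836
Q = 3506.2438 - 1769.8836 = 1736.3602

1736.3602 units


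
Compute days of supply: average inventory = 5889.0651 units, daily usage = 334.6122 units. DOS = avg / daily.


DOS = 5889.0651 / 334.6122 = 17.5997

17.5997 days


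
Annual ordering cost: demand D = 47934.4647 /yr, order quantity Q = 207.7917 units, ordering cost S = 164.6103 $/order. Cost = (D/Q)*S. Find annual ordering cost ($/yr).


Number of orders = D/Q = 230.6852
Cost = 230.6852 * 164.6103 = 37973.1559

37973.1559 $/yr


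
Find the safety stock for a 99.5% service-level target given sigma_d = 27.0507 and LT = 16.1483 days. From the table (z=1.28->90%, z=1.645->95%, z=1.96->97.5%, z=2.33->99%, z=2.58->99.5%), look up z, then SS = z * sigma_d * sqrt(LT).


From the table, SL = 99.5% corresponds to z = 2.58
sqrt(LT) = sqrt(16.1483) = 4.0185
SS = 2.58 * 27.0507 * 4.0185 = 280.4540

280.4540 units


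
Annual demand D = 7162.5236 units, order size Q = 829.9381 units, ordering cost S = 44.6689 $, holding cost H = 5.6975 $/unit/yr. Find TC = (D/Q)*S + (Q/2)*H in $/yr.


Ordering cost = D*S/Q = 385.5011
Holding cost = Q*H/2 = 2364.2862
TC = 385.5011 + 2364.2862 = 2749.7873

2749.7873 $/yr


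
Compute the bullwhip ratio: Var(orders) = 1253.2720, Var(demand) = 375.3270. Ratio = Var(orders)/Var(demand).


BW = 1253.2720 / 375.3270 = 3.3391

3.3391


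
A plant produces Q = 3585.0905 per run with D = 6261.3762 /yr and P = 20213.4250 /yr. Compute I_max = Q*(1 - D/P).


D/P = 0.3098
1 - D/P = 0.6902
I_max = 3585.0905 * 0.6902 = 2474.5612

2474.5612 units


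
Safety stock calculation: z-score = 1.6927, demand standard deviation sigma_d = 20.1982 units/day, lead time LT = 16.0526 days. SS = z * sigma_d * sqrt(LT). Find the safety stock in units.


sqrt(LT) = sqrt(16.0526) = 4.0066
SS = 1.6927 * 20.1982 * 4.0066 = 136.9826

136.9826 units


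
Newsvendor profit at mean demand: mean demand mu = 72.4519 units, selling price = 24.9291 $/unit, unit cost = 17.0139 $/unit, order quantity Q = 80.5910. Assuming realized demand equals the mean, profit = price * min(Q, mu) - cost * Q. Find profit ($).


Sales at mu = min(80.5910, 72.4519) = 72.4519
Revenue = 24.9291 * 72.4519 = 1806.1607
Total cost = 17.0139 * 80.5910 = 1371.1672
Profit = 1806.1607 - 1371.1672 = 434.9934

434.9934 $


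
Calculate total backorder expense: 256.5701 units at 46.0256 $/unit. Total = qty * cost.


Total = 256.5701 * 46.0256 = 11808.7928

11808.7928 $


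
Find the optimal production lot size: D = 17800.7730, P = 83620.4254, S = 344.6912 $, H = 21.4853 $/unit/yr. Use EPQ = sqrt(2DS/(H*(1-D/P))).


1 - D/P = 1 - 0.2129 = 0.7871
H*(1-D/P) = 16.9116
2DS = 12271539.6126
EPQ = sqrt(725628.6467) = 851.8384

851.8384 units


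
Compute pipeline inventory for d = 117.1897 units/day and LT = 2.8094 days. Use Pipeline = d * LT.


Pipeline = 117.1897 * 2.8094 = 329.2327

329.2327 units


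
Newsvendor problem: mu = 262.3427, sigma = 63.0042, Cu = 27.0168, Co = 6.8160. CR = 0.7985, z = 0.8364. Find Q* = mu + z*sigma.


CR = Cu/(Cu+Co) = 27.0168/(27.0168+6.8160) = 0.7985
z = 0.8364
Q* = 262.3427 + 0.8364 * 63.0042 = 315.0394

315.0394 units


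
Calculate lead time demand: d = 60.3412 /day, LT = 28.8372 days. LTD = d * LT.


LTD = 60.3412 * 28.8372 = 1740.0713

1740.0713 units


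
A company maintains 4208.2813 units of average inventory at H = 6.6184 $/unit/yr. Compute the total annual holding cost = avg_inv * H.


Cost = 4208.2813 * 6.6184 = 27852.0890

27852.0890 $/yr


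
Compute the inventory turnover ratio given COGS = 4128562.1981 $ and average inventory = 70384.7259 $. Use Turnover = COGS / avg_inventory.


Turnover = 4128562.1981 / 70384.7259 = 58.6571

58.6571


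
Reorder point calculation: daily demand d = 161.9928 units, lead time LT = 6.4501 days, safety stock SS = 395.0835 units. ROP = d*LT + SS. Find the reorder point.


d*LT = 161.9928 * 6.4501 = 1044.8698
ROP = 1044.8698 + 395.0835 = 1439.9533

1439.9533 units


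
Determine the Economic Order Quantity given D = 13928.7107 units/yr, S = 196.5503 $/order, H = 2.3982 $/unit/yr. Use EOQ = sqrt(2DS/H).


2*D*S = 2 * 13928.7107 * 196.5503 = 5475384.5334
2*D*S/H = 2283122.5642
EOQ = sqrt(2283122.5642) = 1511.0005

1511.0005 units


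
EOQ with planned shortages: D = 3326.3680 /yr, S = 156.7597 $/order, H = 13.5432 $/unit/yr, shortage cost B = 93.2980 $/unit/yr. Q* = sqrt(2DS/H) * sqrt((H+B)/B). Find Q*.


sqrt(2DS/H) = 277.4960
sqrt((H+B)/B) = 1.0701
Q* = 277.4960 * 1.0701 = 296.9545

296.9545 units


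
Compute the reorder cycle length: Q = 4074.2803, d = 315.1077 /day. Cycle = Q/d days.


Cycle = 4074.2803 / 315.1077 = 12.9298

12.9298 days


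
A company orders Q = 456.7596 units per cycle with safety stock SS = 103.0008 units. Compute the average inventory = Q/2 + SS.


Q/2 = 228.3798
Avg = 228.3798 + 103.0008 = 331.3806

331.3806 units


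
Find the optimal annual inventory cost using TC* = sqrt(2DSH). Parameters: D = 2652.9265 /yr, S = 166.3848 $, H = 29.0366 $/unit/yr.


2*D*S*H = 25633896.3832
TC* = sqrt(25633896.3832) = 5062.9928

5062.9928 $/yr


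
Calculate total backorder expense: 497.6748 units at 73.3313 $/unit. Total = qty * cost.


Total = 497.6748 * 73.3313 = 36495.1401

36495.1401 $


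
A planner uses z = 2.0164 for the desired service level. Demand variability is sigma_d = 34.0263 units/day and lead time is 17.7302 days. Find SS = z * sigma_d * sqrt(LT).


sqrt(LT) = sqrt(17.7302) = 4.2107
SS = 2.0164 * 34.0263 * 4.2107 = 288.9005

288.9005 units


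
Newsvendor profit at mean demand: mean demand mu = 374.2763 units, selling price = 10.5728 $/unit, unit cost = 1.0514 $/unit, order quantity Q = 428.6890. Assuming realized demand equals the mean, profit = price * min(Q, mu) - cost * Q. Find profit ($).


Sales at mu = min(428.6890, 374.2763) = 374.2763
Revenue = 10.5728 * 374.2763 = 3957.1485
Total cost = 1.0514 * 428.6890 = 450.7236
Profit = 3957.1485 - 450.7236 = 3506.4249

3506.4249 $


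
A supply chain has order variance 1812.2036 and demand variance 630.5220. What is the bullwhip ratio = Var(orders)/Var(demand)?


BW = 1812.2036 / 630.5220 = 2.8741

2.8741


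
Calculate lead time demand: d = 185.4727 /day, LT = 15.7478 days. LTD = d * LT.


LTD = 185.4727 * 15.7478 = 2920.7870

2920.7870 units


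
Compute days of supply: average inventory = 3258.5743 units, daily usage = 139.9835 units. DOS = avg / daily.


DOS = 3258.5743 / 139.9835 = 23.2783

23.2783 days


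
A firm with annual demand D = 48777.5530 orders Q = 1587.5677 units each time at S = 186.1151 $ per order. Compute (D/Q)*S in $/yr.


Number of orders = D/Q = 30.7247
Cost = 30.7247 * 186.1151 = 5718.3320

5718.3320 $/yr


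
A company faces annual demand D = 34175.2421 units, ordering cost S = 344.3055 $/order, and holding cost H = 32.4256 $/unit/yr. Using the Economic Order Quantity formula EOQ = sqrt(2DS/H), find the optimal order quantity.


2*D*S = 2 * 34175.2421 * 344.3055 = 23533447.6377
2*D*S/H = 725767.5305
EOQ = sqrt(725767.5305) = 851.9199

851.9199 units


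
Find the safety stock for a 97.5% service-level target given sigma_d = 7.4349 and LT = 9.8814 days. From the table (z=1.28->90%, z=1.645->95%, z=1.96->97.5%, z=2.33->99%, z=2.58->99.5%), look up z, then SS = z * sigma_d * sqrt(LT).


From the table, SL = 97.5% corresponds to z = 1.96
sqrt(LT) = sqrt(9.8814) = 3.1435
SS = 1.96 * 7.4349 * 3.1435 = 45.8079

45.8079 units


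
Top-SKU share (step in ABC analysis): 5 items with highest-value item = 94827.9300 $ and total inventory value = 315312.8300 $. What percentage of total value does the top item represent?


Top item = 94827.9300
Total = 315312.8300
Percentage = 94827.9300 / 315312.8300 * 100 = 30.0742

30.0742%


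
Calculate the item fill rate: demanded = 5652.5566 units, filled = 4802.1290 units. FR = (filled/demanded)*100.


FR = 4802.1290 / 5652.5566 * 100 = 84.9550

84.9550%


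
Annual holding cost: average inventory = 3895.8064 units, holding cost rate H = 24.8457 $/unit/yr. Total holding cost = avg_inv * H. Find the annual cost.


Cost = 3895.8064 * 24.8457 = 96794.0371

96794.0371 $/yr


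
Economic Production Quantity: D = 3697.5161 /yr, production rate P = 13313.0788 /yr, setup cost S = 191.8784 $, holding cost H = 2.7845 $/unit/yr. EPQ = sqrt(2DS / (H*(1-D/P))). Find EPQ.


1 - D/P = 1 - 0.2777 = 0.7223
H*(1-D/P) = 2.0111
2DS = 1418946.9465
EPQ = sqrt(705541.7761) = 839.9653

839.9653 units


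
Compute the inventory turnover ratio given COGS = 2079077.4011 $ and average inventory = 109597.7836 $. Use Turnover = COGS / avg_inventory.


Turnover = 2079077.4011 / 109597.7836 = 18.9701

18.9701


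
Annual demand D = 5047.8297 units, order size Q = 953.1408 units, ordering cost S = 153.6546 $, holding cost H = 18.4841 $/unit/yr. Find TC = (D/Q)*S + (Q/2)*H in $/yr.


Ordering cost = D*S/Q = 813.7541
Holding cost = Q*H/2 = 8808.9749
TC = 813.7541 + 8808.9749 = 9622.7291

9622.7291 $/yr


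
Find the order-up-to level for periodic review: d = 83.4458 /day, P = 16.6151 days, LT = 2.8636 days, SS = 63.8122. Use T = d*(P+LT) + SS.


P + LT = 19.4787
d*(P+LT) = 83.4458 * 19.4787 = 1625.4157
T = 1625.4157 + 63.8122 = 1689.2279

1689.2279 units


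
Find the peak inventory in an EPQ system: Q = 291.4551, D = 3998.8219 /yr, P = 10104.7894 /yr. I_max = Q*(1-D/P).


D/P = 0.3957
1 - D/P = 0.6043
I_max = 291.4551 * 0.6043 = 176.1160

176.1160 units


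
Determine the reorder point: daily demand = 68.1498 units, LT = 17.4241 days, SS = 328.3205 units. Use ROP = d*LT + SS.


d*LT = 68.1498 * 17.4241 = 1187.4489
ROP = 1187.4489 + 328.3205 = 1515.7694

1515.7694 units


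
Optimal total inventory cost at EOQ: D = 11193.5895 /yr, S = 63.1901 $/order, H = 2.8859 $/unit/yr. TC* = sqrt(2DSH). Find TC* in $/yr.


2*D*S*H = 4082532.8933
TC* = sqrt(4082532.8933) = 2020.5279

2020.5279 $/yr


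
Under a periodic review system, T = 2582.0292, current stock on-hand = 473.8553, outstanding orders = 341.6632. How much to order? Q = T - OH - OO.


Inventory position = OH + OO = 473.8553 + 341.6632 = 815.5185
Q = 2582.0292 - 815.5185 = 1766.5107

1766.5107 units


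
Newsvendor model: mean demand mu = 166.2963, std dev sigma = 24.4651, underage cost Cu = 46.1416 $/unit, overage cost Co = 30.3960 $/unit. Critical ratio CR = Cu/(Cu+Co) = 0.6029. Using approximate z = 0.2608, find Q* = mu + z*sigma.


CR = Cu/(Cu+Co) = 46.1416/(46.1416+30.3960) = 0.6029
z = 0.2608
Q* = 166.2963 + 0.2608 * 24.4651 = 172.6768

172.6768 units


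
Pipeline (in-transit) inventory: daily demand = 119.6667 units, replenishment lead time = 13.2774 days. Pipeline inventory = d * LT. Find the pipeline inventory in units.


Pipeline = 119.6667 * 13.2774 = 1588.8626

1588.8626 units


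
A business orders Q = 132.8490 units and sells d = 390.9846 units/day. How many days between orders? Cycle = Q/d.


Cycle = 132.8490 / 390.9846 = 0.3398

0.3398 days


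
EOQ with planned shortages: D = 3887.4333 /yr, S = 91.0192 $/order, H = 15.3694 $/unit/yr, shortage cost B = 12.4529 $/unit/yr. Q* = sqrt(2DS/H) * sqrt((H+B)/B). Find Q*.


sqrt(2DS/H) = 214.5777
sqrt((H+B)/B) = 1.4947
Q* = 214.5777 * 1.4947 = 320.7346

320.7346 units


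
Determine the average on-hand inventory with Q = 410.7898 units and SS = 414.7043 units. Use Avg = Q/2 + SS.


Q/2 = 205.3949
Avg = 205.3949 + 414.7043 = 620.0992

620.0992 units


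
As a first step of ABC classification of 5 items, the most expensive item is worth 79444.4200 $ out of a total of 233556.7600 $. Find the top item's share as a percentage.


Top item = 79444.4200
Total = 233556.7600
Percentage = 79444.4200 / 233556.7600 * 100 = 34.0150

34.0150%


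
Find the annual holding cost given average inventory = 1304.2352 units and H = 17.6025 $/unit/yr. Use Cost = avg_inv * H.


Cost = 1304.2352 * 17.6025 = 22957.8001

22957.8001 $/yr


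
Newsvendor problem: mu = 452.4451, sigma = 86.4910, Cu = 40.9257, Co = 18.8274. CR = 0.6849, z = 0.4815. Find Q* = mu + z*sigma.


CR = Cu/(Cu+Co) = 40.9257/(40.9257+18.8274) = 0.6849
z = 0.4815
Q* = 452.4451 + 0.4815 * 86.4910 = 494.0905

494.0905 units


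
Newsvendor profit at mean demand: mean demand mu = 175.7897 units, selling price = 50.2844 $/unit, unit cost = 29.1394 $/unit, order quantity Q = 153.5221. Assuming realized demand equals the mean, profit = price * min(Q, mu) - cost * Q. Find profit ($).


Sales at mu = min(153.5221, 175.7897) = 153.5221
Revenue = 50.2844 * 153.5221 = 7719.7667
Total cost = 29.1394 * 153.5221 = 4473.5419
Profit = 7719.7667 - 4473.5419 = 3246.2248

3246.2248 $


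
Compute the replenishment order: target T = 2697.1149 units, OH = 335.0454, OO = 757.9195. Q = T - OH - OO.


Inventory position = OH + OO = 335.0454 + 757.9195 = 1092.9649
Q = 2697.1149 - 1092.9649 = 1604.1500

1604.1500 units


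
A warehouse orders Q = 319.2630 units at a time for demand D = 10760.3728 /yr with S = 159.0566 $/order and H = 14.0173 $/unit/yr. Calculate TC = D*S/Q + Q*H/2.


Ordering cost = D*S/Q = 5360.8101
Holding cost = Q*H/2 = 2237.6026
TC = 5360.8101 + 2237.6026 = 7598.4127

7598.4127 $/yr


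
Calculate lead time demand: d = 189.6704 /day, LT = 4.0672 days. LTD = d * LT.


LTD = 189.6704 * 4.0672 = 771.4275

771.4275 units


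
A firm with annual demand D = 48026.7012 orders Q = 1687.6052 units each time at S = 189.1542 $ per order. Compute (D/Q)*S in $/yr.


Number of orders = D/Q = 28.4585
Cost = 28.4585 * 189.1542 = 5383.0435

5383.0435 $/yr


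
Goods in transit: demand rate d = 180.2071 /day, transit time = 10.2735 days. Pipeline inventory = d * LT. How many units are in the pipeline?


Pipeline = 180.2071 * 10.2735 = 1851.3576

1851.3576 units


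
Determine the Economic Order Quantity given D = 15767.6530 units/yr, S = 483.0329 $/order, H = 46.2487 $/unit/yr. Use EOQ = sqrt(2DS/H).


2*D*S = 2 * 15767.6530 * 483.0329 = 15232590.3096
2*D*S/H = 329362.5617
EOQ = sqrt(329362.5617) = 573.9012

573.9012 units


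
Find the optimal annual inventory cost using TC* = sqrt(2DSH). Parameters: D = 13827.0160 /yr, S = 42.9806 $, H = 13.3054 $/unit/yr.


2*D*S*H = 15814623.9767
TC* = sqrt(15814623.9767) = 3976.7605

3976.7605 $/yr


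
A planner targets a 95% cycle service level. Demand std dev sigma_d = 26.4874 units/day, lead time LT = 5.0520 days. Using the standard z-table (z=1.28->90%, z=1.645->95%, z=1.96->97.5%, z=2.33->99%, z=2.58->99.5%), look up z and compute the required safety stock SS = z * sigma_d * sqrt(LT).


From the table, SL = 95% corresponds to z = 1.645
sqrt(LT) = sqrt(5.0520) = 2.2477
SS = 1.645 * 26.4874 * 2.2477 = 97.9348

97.9348 units


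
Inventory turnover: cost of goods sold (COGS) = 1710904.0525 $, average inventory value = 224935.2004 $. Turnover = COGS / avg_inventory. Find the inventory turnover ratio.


Turnover = 1710904.0525 / 224935.2004 = 7.6062

7.6062


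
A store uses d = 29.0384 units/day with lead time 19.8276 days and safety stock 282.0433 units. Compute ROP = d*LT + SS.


d*LT = 29.0384 * 19.8276 = 575.7618
ROP = 575.7618 + 282.0433 = 857.8051

857.8051 units


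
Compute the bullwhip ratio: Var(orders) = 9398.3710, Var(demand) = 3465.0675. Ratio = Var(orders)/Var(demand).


BW = 9398.3710 / 3465.0675 = 2.7123

2.7123


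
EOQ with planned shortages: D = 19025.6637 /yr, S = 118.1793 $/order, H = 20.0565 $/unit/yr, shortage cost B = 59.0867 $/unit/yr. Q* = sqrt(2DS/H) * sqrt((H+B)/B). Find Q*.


sqrt(2DS/H) = 473.5088
sqrt((H+B)/B) = 1.1573
Q* = 473.5088 * 1.1573 = 548.0119

548.0119 units


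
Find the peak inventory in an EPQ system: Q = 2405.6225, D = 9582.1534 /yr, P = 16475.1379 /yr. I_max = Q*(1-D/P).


D/P = 0.5816
1 - D/P = 0.4184
I_max = 2405.6225 * 0.4184 = 1006.4813

1006.4813 units


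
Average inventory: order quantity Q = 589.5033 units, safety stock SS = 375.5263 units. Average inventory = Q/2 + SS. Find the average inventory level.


Q/2 = 294.7516
Avg = 294.7516 + 375.5263 = 670.2779

670.2779 units


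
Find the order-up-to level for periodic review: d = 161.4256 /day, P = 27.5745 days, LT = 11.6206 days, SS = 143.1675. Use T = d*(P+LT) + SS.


P + LT = 39.1951
d*(P+LT) = 161.4256 * 39.1951 = 6327.0925
T = 6327.0925 + 143.1675 = 6470.2600

6470.2600 units


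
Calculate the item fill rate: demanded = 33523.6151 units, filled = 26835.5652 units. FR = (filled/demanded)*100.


FR = 26835.5652 / 33523.6151 * 100 = 80.0497

80.0497%


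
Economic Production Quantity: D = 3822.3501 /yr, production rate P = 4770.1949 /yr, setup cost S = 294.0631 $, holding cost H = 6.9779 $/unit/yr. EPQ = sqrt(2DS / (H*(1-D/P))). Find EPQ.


1 - D/P = 1 - 0.8013 = 0.1987
H*(1-D/P) = 1.3865
2DS = 2248024.2394
EPQ = sqrt(1621343.8940) = 1273.3200

1273.3200 units


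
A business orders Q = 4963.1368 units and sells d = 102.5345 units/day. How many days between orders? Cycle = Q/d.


Cycle = 4963.1368 / 102.5345 = 48.4046

48.4046 days


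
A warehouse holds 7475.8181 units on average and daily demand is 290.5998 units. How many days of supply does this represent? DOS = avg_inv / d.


DOS = 7475.8181 / 290.5998 = 25.7255

25.7255 days


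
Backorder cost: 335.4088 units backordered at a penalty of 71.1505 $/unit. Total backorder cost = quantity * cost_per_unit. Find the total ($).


Total = 335.4088 * 71.1505 = 23864.5038

23864.5038 $


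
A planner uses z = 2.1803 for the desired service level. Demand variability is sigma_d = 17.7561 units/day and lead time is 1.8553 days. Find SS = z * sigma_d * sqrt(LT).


sqrt(LT) = sqrt(1.8553) = 1.3621
SS = 2.1803 * 17.7561 * 1.3621 = 52.7316

52.7316 units


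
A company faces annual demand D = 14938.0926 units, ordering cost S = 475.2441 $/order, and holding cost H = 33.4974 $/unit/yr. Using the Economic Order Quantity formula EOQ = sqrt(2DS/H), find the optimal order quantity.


2*D*S = 2 * 14938.0926 * 475.2441 = 14198480.7468
2*D*S/H = 423868.1434
EOQ = sqrt(423868.1434) = 651.0516

651.0516 units


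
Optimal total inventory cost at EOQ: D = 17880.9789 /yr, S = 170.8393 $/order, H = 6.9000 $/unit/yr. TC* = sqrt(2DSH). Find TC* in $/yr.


2*D*S*H = 42155880.0766
TC* = sqrt(42155880.0766) = 6492.7560

6492.7560 $/yr


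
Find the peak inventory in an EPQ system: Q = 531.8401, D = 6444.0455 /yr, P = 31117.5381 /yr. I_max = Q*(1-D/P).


D/P = 0.2071
1 - D/P = 0.7929
I_max = 531.8401 * 0.7929 = 421.7028

421.7028 units


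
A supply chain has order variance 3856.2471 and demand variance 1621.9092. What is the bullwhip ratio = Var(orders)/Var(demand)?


BW = 3856.2471 / 1621.9092 = 2.3776

2.3776


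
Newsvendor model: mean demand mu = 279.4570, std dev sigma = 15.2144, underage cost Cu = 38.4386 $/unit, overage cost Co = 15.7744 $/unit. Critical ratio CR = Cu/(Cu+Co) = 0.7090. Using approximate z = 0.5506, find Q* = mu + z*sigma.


CR = Cu/(Cu+Co) = 38.4386/(38.4386+15.7744) = 0.7090
z = 0.5506
Q* = 279.4570 + 0.5506 * 15.2144 = 287.8340

287.8340 units


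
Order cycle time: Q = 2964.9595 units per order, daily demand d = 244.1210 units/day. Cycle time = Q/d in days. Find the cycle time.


Cycle = 2964.9595 / 244.1210 = 12.1455

12.1455 days


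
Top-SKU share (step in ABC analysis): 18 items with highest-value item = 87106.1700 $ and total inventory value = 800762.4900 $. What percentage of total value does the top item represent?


Top item = 87106.1700
Total = 800762.4900
Percentage = 87106.1700 / 800762.4900 * 100 = 10.8779

10.8779%


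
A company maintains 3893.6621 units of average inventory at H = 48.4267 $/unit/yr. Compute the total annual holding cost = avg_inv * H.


Cost = 3893.6621 * 48.4267 = 188557.2064

188557.2064 $/yr


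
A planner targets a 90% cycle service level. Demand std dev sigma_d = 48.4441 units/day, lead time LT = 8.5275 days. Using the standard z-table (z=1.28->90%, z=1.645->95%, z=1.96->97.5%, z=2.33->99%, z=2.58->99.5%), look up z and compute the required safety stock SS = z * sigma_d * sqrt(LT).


From the table, SL = 90% corresponds to z = 1.28
sqrt(LT) = sqrt(8.5275) = 2.9202
SS = 1.28 * 48.4441 * 2.9202 = 181.0763

181.0763 units


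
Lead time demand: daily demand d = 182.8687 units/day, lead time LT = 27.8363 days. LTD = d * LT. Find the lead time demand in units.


LTD = 182.8687 * 27.8363 = 5090.3880

5090.3880 units


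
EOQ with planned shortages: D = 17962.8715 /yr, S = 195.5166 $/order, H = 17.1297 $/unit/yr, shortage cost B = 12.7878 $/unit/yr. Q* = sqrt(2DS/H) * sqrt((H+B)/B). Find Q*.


sqrt(2DS/H) = 640.3535
sqrt((H+B)/B) = 1.5296
Q* = 640.3535 * 1.5296 = 979.4551

979.4551 units


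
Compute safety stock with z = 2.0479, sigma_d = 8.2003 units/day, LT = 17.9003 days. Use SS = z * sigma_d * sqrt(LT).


sqrt(LT) = sqrt(17.9003) = 4.2309
SS = 2.0479 * 8.2003 * 4.2309 = 71.0507

71.0507 units


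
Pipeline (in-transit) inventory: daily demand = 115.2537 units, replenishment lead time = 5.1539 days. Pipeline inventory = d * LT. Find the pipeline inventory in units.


Pipeline = 115.2537 * 5.1539 = 594.0060

594.0060 units


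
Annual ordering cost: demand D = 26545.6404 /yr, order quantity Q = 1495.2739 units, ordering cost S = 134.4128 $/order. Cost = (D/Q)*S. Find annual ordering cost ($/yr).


Number of orders = D/Q = 17.7530
Cost = 17.7530 * 134.4128 = 2386.2343

2386.2343 $/yr


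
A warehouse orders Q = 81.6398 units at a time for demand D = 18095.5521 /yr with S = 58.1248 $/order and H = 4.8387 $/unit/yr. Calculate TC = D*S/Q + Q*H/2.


Ordering cost = D*S/Q = 12883.4263
Holding cost = Q*H/2 = 197.5153
TC = 12883.4263 + 197.5153 = 13080.9416

13080.9416 $/yr


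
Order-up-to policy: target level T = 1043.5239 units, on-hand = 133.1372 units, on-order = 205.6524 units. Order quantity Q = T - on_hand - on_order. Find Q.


Inventory position = OH + OO = 133.1372 + 205.6524 = 338.7896
Q = 1043.5239 - 338.7896 = 704.7343

704.7343 units


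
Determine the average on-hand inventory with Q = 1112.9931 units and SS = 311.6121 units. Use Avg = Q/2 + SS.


Q/2 = 556.4965
Avg = 556.4965 + 311.6121 = 868.1086

868.1086 units


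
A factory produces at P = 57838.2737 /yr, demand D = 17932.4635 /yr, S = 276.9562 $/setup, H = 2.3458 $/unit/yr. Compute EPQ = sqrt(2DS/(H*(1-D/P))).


1 - D/P = 1 - 0.3100 = 0.6900
H*(1-D/P) = 1.6185
2DS = 9933013.8952
EPQ = sqrt(6137185.5031) = 2477.3344

2477.3344 units


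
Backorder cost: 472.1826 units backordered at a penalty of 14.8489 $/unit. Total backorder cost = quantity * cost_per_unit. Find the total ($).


Total = 472.1826 * 14.8489 = 7011.3922

7011.3922 $


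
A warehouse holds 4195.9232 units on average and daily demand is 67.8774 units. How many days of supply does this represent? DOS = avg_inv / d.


DOS = 4195.9232 / 67.8774 = 61.8162

61.8162 days


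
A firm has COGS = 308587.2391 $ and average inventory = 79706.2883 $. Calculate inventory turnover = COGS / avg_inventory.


Turnover = 308587.2391 / 79706.2883 = 3.8716

3.8716


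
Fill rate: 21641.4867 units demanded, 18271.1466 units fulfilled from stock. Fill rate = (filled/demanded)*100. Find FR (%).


FR = 18271.1466 / 21641.4867 * 100 = 84.4265

84.4265%


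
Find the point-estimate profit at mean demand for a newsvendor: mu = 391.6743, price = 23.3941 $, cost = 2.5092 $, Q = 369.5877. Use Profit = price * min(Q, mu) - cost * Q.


Sales at mu = min(369.5877, 391.6743) = 369.5877
Revenue = 23.3941 * 369.5877 = 8646.1716
Total cost = 2.5092 * 369.5877 = 927.3695
Profit = 8646.1716 - 927.3695 = 7718.8022

7718.8022 $


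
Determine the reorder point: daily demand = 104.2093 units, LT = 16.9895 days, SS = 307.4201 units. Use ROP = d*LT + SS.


d*LT = 104.2093 * 16.9895 = 1770.4639
ROP = 1770.4639 + 307.4201 = 2077.8840

2077.8840 units


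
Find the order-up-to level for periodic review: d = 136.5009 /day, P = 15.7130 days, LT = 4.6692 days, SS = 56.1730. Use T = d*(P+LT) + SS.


P + LT = 20.3822
d*(P+LT) = 136.5009 * 20.3822 = 2782.1886
T = 2782.1886 + 56.1730 = 2838.3616

2838.3616 units


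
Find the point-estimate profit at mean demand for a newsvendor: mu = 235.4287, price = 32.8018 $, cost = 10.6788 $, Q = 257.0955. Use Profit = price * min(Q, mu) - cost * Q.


Sales at mu = min(257.0955, 235.4287) = 235.4287
Revenue = 32.8018 * 235.4287 = 7722.4851
Total cost = 10.6788 * 257.0955 = 2745.4714
Profit = 7722.4851 - 2745.4714 = 4977.0137

4977.0137 $


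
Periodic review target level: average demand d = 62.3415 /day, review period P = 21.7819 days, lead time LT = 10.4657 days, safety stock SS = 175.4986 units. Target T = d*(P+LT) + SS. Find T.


P + LT = 32.2476
d*(P+LT) = 62.3415 * 32.2476 = 2010.3638
T = 2010.3638 + 175.4986 = 2185.8624

2185.8624 units


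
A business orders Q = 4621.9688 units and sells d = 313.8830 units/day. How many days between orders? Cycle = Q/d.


Cycle = 4621.9688 / 313.8830 = 14.7251

14.7251 days


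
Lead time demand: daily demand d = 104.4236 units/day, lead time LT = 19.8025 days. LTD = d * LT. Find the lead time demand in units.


LTD = 104.4236 * 19.8025 = 2067.8483

2067.8483 units


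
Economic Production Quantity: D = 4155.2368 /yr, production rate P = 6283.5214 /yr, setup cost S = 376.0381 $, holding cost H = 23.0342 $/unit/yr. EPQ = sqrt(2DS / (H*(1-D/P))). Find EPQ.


1 - D/P = 1 - 0.6613 = 0.3387
H*(1-D/P) = 7.8019
2DS = 3125054.7026
EPQ = sqrt(400551.0610) = 632.8910

632.8910 units


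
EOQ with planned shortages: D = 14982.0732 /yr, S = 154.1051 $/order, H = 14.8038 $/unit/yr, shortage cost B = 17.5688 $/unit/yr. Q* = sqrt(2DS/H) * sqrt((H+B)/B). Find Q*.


sqrt(2DS/H) = 558.4996
sqrt((H+B)/B) = 1.3574
Q* = 558.4996 * 1.3574 = 758.1246

758.1246 units


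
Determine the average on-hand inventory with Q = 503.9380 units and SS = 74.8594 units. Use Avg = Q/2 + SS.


Q/2 = 251.9690
Avg = 251.9690 + 74.8594 = 326.8284

326.8284 units


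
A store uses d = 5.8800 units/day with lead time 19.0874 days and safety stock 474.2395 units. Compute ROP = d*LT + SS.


d*LT = 5.8800 * 19.0874 = 112.2339
ROP = 112.2339 + 474.2395 = 586.4734

586.4734 units


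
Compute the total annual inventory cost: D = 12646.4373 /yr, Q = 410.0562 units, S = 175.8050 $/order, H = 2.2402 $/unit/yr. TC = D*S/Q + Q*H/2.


Ordering cost = D*S/Q = 5421.9566
Holding cost = Q*H/2 = 459.3039
TC = 5421.9566 + 459.3039 = 5881.2605

5881.2605 $/yr


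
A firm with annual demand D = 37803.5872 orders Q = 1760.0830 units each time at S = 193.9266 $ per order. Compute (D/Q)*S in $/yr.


Number of orders = D/Q = 21.4783
Cost = 21.4783 * 193.9266 = 4165.2133

4165.2133 $/yr


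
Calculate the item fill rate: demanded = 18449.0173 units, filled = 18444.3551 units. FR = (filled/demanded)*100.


FR = 18444.3551 / 18449.0173 * 100 = 99.9747

99.9747%


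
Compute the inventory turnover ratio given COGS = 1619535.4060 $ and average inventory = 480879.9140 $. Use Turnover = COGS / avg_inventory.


Turnover = 1619535.4060 / 480879.9140 = 3.3679

3.3679


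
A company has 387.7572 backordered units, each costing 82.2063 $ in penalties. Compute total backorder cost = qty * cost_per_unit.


Total = 387.7572 * 82.2063 = 31876.0847

31876.0847 $


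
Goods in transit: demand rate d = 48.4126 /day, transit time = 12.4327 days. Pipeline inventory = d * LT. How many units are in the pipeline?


Pipeline = 48.4126 * 12.4327 = 601.8993

601.8993 units


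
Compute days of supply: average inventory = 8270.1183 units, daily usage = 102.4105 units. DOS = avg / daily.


DOS = 8270.1183 / 102.4105 = 80.7546

80.7546 days


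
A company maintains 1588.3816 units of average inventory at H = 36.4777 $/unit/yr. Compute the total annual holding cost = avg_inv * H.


Cost = 1588.3816 * 36.4777 = 57940.5075

57940.5075 $/yr


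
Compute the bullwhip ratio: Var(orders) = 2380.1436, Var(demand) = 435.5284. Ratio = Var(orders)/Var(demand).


BW = 2380.1436 / 435.5284 = 5.4650

5.4650


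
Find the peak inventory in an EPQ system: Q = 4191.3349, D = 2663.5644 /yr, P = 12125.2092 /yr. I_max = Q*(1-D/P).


D/P = 0.2197
1 - D/P = 0.7803
I_max = 4191.3349 * 0.7803 = 3270.6176

3270.6176 units


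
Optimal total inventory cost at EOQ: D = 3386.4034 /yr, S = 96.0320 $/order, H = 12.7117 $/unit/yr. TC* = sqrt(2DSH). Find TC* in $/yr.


2*D*S*H = 8267768.2716
TC* = sqrt(8267768.2716) = 2875.3727

2875.3727 $/yr


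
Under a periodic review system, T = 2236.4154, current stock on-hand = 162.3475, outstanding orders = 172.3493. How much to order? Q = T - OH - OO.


Inventory position = OH + OO = 162.3475 + 172.3493 = 334.6968
Q = 2236.4154 - 334.6968 = 1901.7186

1901.7186 units


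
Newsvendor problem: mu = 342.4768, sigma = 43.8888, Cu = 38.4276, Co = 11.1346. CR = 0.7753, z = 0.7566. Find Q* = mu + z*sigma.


CR = Cu/(Cu+Co) = 38.4276/(38.4276+11.1346) = 0.7753
z = 0.7566
Q* = 342.4768 + 0.7566 * 43.8888 = 375.6831

375.6831 units


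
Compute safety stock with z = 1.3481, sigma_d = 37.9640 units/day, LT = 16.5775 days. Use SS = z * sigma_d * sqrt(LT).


sqrt(LT) = sqrt(16.5775) = 4.0715
SS = 1.3481 * 37.9640 * 4.0715 = 208.3788

208.3788 units


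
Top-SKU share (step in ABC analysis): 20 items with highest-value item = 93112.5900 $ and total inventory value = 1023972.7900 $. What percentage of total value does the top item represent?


Top item = 93112.5900
Total = 1023972.7900
Percentage = 93112.5900 / 1023972.7900 * 100 = 9.0933

9.0933%


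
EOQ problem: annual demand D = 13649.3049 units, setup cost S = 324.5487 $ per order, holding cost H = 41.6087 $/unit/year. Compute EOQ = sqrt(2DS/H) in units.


2*D*S = 2 * 13649.3049 * 324.5487 = 8859728.3224
2*D*S/H = 212929.7075
EOQ = sqrt(212929.7075) = 461.4431

461.4431 units


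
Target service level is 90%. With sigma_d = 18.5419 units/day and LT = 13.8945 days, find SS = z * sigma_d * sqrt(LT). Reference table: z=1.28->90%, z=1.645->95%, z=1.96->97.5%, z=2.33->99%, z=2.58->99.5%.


From the table, SL = 90% corresponds to z = 1.28
sqrt(LT) = sqrt(13.8945) = 3.7275
SS = 1.28 * 18.5419 * 3.7275 = 88.4679

88.4679 units


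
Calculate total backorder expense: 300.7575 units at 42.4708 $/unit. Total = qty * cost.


Total = 300.7575 * 42.4708 = 12773.4116

12773.4116 $


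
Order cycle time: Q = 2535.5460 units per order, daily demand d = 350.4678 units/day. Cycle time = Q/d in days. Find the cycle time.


Cycle = 2535.5460 / 350.4678 = 7.2347

7.2347 days


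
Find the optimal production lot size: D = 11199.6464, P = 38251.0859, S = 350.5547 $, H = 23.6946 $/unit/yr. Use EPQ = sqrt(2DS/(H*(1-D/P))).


1 - D/P = 1 - 0.2928 = 0.7072
H*(1-D/P) = 16.7570
2DS = 7852177.3677
EPQ = sqrt(468591.1778) = 684.5372

684.5372 units


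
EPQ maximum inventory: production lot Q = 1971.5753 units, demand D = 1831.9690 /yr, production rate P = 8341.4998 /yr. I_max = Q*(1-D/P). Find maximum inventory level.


D/P = 0.2196
1 - D/P = 0.7804
I_max = 1971.5753 * 0.7804 = 1538.5758

1538.5758 units


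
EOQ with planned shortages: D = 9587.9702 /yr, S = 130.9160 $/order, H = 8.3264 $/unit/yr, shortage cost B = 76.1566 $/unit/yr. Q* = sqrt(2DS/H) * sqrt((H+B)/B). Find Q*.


sqrt(2DS/H) = 549.0932
sqrt((H+B)/B) = 1.0532
Q* = 549.0932 * 1.0532 = 578.3316

578.3316 units


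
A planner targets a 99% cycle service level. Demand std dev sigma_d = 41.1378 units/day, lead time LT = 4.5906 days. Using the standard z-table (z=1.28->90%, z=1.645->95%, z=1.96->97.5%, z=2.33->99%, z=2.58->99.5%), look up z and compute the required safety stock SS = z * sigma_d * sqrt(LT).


From the table, SL = 99% corresponds to z = 2.33
sqrt(LT) = sqrt(4.5906) = 2.1426
SS = 2.33 * 41.1378 * 2.1426 = 205.3675

205.3675 units


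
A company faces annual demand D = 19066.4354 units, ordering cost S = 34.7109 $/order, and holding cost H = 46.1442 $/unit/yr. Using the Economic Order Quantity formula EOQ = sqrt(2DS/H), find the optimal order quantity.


2*D*S = 2 * 19066.4354 * 34.7109 = 1323626.2651
2*D*S/H = 28684.5642
EOQ = sqrt(28684.5642) = 169.3652

169.3652 units


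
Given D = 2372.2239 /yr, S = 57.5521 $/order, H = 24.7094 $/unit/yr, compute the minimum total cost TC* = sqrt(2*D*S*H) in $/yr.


2*D*S*H = 6746974.1731
TC* = sqrt(6746974.1731) = 2597.4938

2597.4938 $/yr


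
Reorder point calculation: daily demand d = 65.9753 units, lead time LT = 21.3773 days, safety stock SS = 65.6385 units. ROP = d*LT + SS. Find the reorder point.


d*LT = 65.9753 * 21.3773 = 1410.3738
ROP = 1410.3738 + 65.6385 = 1476.0123

1476.0123 units


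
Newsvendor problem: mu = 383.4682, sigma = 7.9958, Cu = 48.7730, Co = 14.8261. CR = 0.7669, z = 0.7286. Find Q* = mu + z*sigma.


CR = Cu/(Cu+Co) = 48.7730/(48.7730+14.8261) = 0.7669
z = 0.7286
Q* = 383.4682 + 0.7286 * 7.9958 = 389.2939

389.2939 units


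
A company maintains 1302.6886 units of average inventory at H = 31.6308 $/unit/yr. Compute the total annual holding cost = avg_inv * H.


Cost = 1302.6886 * 31.6308 = 41205.0826

41205.0826 $/yr


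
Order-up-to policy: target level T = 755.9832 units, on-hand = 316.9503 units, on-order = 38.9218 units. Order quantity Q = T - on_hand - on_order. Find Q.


Inventory position = OH + OO = 316.9503 + 38.9218 = 355.8721
Q = 755.9832 - 355.8721 = 400.1111

400.1111 units


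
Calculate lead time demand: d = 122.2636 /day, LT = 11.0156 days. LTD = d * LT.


LTD = 122.2636 * 11.0156 = 1346.8069

1346.8069 units


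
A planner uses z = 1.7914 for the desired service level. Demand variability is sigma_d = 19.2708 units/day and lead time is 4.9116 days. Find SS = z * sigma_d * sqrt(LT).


sqrt(LT) = sqrt(4.9116) = 2.2162
SS = 1.7914 * 19.2708 * 2.2162 = 76.5075

76.5075 units


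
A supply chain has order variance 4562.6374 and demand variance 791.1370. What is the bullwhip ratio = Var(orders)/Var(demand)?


BW = 4562.6374 / 791.1370 = 5.7672

5.7672


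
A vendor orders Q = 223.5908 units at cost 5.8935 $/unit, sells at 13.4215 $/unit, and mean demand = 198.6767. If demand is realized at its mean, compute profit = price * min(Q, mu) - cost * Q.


Sales at mu = min(223.5908, 198.6767) = 198.6767
Revenue = 13.4215 * 198.6767 = 2666.5393
Total cost = 5.8935 * 223.5908 = 1317.7324
Profit = 2666.5393 - 1317.7324 = 1348.8069

1348.8069 $


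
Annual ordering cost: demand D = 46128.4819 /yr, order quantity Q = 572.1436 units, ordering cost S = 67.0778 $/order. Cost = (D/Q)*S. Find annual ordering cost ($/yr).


Number of orders = D/Q = 80.6240
Cost = 80.6240 * 67.0778 = 5408.0778

5408.0778 $/yr


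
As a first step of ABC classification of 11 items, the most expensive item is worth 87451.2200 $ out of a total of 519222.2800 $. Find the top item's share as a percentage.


Top item = 87451.2200
Total = 519222.2800
Percentage = 87451.2200 / 519222.2800 * 100 = 16.8427

16.8427%


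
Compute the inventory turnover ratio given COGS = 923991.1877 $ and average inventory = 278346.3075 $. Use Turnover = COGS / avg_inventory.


Turnover = 923991.1877 / 278346.3075 = 3.3196

3.3196


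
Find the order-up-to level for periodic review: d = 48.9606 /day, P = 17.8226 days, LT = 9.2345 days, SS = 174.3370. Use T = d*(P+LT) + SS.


P + LT = 27.0571
d*(P+LT) = 48.9606 * 27.0571 = 1324.7319
T = 1324.7319 + 174.3370 = 1499.0689

1499.0689 units


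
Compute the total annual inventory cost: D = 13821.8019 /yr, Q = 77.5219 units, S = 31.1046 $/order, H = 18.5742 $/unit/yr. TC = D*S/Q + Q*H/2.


Ordering cost = D*S/Q = 5545.8086
Holding cost = Q*H/2 = 719.9536
TC = 5545.8086 + 719.9536 = 6265.7622

6265.7622 $/yr


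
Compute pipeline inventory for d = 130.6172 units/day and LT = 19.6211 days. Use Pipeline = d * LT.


Pipeline = 130.6172 * 19.6211 = 2562.8531

2562.8531 units


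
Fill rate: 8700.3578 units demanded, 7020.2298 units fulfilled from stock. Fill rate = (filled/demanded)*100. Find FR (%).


FR = 7020.2298 / 8700.3578 * 100 = 80.6890

80.6890%


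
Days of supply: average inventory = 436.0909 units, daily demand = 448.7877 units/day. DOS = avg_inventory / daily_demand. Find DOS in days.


DOS = 436.0909 / 448.7877 = 0.9717

0.9717 days


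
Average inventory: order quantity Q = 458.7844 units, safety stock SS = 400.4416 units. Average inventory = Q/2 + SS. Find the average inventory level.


Q/2 = 229.3922
Avg = 229.3922 + 400.4416 = 629.8338

629.8338 units


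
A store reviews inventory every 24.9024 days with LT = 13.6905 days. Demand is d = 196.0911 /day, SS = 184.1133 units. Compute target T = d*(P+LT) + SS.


P + LT = 38.5929
d*(P+LT) = 196.0911 * 38.5929 = 7567.7242
T = 7567.7242 + 184.1133 = 7751.8375

7751.8375 units


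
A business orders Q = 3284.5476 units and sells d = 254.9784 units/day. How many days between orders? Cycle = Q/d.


Cycle = 3284.5476 / 254.9784 = 12.8817

12.8817 days


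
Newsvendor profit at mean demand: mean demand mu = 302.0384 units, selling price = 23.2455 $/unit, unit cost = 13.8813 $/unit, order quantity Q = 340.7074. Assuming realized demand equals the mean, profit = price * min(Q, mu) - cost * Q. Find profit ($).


Sales at mu = min(340.7074, 302.0384) = 302.0384
Revenue = 23.2455 * 302.0384 = 7021.0336
Total cost = 13.8813 * 340.7074 = 4729.4616
Profit = 7021.0336 - 4729.4616 = 2291.5720

2291.5720 $


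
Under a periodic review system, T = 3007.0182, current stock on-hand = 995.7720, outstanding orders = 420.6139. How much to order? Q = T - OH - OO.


Inventory position = OH + OO = 995.7720 + 420.6139 = 1416.3859
Q = 3007.0182 - 1416.3859 = 1590.6323

1590.6323 units


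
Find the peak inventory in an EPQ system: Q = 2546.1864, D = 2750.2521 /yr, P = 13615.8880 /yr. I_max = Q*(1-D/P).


D/P = 0.2020
1 - D/P = 0.7980
I_max = 2546.1864 * 0.7980 = 2031.8862

2031.8862 units


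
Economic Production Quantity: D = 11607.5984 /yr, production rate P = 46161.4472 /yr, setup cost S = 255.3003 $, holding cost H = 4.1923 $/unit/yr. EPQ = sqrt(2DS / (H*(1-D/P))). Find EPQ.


1 - D/P = 1 - 0.2515 = 0.7485
H*(1-D/P) = 3.1381
2DS = 5926846.7076
EPQ = sqrt(1888662.3766) = 1374.2861

1374.2861 units


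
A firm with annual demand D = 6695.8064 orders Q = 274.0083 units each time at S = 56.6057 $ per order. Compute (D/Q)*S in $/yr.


Number of orders = D/Q = 24.4365
Cost = 24.4365 * 56.6057 = 1383.2457

1383.2457 $/yr


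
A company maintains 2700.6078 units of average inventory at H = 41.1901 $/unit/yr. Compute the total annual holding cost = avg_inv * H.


Cost = 2700.6078 * 41.1901 = 111238.3053

111238.3053 $/yr


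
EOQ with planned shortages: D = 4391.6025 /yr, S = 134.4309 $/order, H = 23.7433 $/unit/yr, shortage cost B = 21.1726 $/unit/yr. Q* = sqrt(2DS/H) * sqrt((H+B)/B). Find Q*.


sqrt(2DS/H) = 223.0003
sqrt((H+B)/B) = 1.4565
Q* = 223.0003 * 1.4565 = 324.8018

324.8018 units


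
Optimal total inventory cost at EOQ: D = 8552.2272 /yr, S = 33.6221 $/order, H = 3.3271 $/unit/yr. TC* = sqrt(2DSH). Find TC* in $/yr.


2*D*S*H = 1913374.2078
TC* = sqrt(1913374.2078) = 1383.2477

1383.2477 $/yr


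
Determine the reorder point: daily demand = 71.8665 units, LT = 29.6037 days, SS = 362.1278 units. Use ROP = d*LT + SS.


d*LT = 71.8665 * 29.6037 = 2127.5143
ROP = 2127.5143 + 362.1278 = 2489.6421

2489.6421 units
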